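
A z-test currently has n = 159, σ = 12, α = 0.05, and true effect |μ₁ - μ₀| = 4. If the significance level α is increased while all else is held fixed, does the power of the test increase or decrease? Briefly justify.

Power increases: a larger α lowers the critical value, so more of the H₁ sampling distribution falls in the rejection region.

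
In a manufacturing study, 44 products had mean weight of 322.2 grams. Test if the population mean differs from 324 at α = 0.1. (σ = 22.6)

z = (x̄ - μ₀)/(σ/√n) = (322.2 - 324)/(22.6/√44) = -0.528. Critical value: ±1.645. Since |-0.528| ≤ 1.645, Fail to reject H₀.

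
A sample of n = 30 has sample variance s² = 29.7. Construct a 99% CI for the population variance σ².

df = 29. χ²_{0.005} = 52.336, χ²_{0.995} = 13.121. CI for σ² = ((n-1)s²/χ²_{α/2}, (n-1)s²/χ²_{1-α/2}) = (29·29.7/52.336, 29·29.7/13.121) = (16.46, 65.64)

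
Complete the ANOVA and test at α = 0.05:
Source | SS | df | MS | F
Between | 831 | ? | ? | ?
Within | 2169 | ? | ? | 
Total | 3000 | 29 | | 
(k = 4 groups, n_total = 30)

df_between = 3, df_within = 26. MS_between = 277.0, MS_within = 83.42. F = 3.32, F_crit ≈ 2.975. Reject H₀.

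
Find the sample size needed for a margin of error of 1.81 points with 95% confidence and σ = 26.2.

n = (z*σ/E)² = (1.96×26.2/1.81)² = 804.9 → n = 805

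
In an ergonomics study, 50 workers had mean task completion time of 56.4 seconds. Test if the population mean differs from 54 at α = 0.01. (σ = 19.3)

z = (x̄ - μ₀)/(σ/√n) = (56.4 - 54)/(19.3/√50) = 0.879. Critical value: ±2.576. Since |0.879| ≤ 2.576, Fail to reject H₀.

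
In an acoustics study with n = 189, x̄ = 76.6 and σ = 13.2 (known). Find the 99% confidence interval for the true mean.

CI = x̄ ± z*(σ/√n) = 76.6 ± 2.576(13.2/√189) = 76.6 ± 2.47 = (74.13, 79.07)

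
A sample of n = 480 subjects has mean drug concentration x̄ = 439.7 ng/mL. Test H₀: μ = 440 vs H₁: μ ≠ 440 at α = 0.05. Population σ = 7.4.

z = (x̄ - μ₀)/(σ/√n) = (439.7 - 440)/(7.4/√480) = -0.888. Critical value: ±1.96. Since |-0.888| ≤ 1.96, Fail to reject H₀.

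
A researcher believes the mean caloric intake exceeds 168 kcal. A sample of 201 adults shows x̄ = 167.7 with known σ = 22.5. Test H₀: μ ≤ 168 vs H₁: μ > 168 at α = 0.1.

z = -0.189. Critical value: 1.28. Fail to reject H₀.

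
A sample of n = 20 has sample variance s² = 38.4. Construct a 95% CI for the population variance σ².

df = 19. χ²_{0.025} = 32.852, χ²_{0.975} = 8.907. CI for σ² = ((n-1)s²/χ²_{α/2}, (n-1)s²/χ²_{1-α/2}) = (19·38.4/32.852, 19·38.4/8.907) = (22.21, 81.91)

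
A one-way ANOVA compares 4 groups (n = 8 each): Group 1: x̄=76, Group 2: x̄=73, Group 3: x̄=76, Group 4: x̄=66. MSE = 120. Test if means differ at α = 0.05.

Grand mean = 72.75. SS_between = 534.0, MS_between = 178.0. F = 1.483, F_crit ≈ 2.947. Fail to reject H₀.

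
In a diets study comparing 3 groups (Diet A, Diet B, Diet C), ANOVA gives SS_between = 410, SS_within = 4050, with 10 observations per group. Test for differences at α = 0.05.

df_between = 2, df_within = 27. F = MS_between/MS_within = 205.0/150.0 = 1.367. F_crit ≈ 3.354. Fail to reject H₀.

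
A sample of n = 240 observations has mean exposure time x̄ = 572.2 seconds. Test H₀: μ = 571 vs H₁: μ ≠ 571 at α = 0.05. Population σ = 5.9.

z = (x̄ - μ₀)/(σ/√n) = (572.2 - 571)/(5.9/√240) = 3.151. Critical value: ±1.96. Since |3.151| > 1.96, Reject H₀.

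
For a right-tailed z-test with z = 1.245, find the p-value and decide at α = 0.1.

p = P(Z > 1.245) = 1 - Φ(1.245) ≈ 0.1066. Since p ≥ 0.1, fail to reject H₀ (not significant) at α = 0.1.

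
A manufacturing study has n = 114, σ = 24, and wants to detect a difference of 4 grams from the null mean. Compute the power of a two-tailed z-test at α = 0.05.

SE = σ/√n = 24/√114 = 2.248. Non-centrality λ = d/SE = 4/2.248 = 1.78. Power ≈ Φ(λ - z_{α/2}) = Φ(1.78 - 1.96) = Φ(-0.18) = 0.428.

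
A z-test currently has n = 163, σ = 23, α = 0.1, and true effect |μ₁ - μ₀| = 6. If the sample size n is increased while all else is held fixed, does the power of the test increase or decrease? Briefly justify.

Power increases: a larger n shrinks the standard error σ/√n, moving the sampling distribution under H₁ further from the critical value.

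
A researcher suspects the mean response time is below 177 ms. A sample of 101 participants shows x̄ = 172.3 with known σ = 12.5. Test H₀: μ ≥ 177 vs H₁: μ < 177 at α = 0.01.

z = -3.779. Critical value: -2.33. Reject H₀.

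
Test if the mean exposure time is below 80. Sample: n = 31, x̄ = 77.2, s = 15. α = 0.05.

t = (77.2 - 80)/(15/√31) = -1.039, df = 30. Critical t = -1.697. Fail to reject H₀.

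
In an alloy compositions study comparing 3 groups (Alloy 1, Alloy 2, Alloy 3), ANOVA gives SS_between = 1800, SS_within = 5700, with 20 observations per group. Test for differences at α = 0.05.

df_between = 2, df_within = 57. F = MS_between/MS_within = 900.0/100.0 = 9.0. F_crit ≈ 3.159. Reject H₀. At least one mean differs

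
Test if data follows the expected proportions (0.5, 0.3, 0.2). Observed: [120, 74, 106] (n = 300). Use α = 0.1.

Expected: [150.0, 90.0, 60.0]. χ² = 44.111. df = 2, critical = 4.605. Reject H₀.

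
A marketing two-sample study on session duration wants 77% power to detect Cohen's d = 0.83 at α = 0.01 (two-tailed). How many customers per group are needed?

z_{α/2} = 2.576, z_β = Φ⁻¹(0.77) = 0.739. For large effect (d = 0.83): n per group = 2(z_{α/2} + z_β)²/d² = 2(2.576 + 0.739)²/0.83² = 31.9 → 32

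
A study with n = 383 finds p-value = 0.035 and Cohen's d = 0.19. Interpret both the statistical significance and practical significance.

Statistically significant (p = 0.035 < 0.05). Cohen's d = 0.19 indicates a very small effect size. Both statistical and practical significance should be considered.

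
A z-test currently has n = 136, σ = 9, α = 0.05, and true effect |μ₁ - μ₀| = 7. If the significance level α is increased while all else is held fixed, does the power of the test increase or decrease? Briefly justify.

Power increases: a larger α lowers the critical value, so more of the H₁ sampling distribution falls in the rejection region.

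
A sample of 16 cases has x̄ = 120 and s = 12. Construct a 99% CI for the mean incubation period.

CI = x̄ ± t*(s/√n) = 120 ± 2.947(12/√16) = (111.16, 128.84)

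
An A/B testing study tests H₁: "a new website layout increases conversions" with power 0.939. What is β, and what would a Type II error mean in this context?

β = 1 - power = 1 - 0.939 = 0.061. A Type II error is failing to reject H₀ when H₀ is false (false negative) — here, failing to conclude that a new website layout increases conversions when in fact it is true. Consequence: discarding a layout that would have improved conversions — lost revenue.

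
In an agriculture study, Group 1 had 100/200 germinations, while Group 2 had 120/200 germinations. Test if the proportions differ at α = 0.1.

p̂₁ = 0.5, p̂₂ = 0.6, pooled p̂ = 0.55. z = -2.01. Critical: ±1.645. Reject H₀.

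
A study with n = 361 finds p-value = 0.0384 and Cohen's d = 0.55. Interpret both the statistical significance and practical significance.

Statistically significant (p = 0.0384 < 0.05). Cohen's d = 0.55 indicates a medium effect size. Both statistical and practical significance should be considered.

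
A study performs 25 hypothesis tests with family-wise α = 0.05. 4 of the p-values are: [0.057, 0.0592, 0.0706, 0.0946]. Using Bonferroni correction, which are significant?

Bonferroni α = 0.05/25 = 0.002. None of the given p-values are significant.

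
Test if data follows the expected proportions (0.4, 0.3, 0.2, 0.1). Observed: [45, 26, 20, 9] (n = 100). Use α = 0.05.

Expected: [40.0, 30.0, 20.0, 10.0]. χ² = 1.258. df = 3, critical = 7.815. Fail to reject H₀.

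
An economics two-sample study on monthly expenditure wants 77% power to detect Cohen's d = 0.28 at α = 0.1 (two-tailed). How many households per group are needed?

z_{α/2} = 1.645, z_β = Φ⁻¹(0.77) = 0.739. For small effect (d = 0.28): n per group = 2(z_{α/2} + z_β)²/d² = 2(1.645 + 0.739)²/0.28² = 145.0 → 145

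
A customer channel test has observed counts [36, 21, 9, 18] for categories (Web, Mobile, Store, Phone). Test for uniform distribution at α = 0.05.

Expected = 21 each. χ² = Σ(O-E)²/E = 18.0. df = 3, critical value = 7.815. Reject H₀.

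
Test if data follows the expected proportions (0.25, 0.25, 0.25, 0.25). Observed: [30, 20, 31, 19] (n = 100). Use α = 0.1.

Expected: [25.0, 25.0, 25.0, 25.0]. χ² = 4.88. df = 3, critical = 6.251. Fail to reject H₀.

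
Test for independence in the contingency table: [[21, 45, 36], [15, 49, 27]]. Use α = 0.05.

χ² = 1.835. df = 2, critical = 5.991. Fail to reject H₀. No evidence of dependence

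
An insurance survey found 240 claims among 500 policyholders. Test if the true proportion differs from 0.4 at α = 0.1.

p̂ = 0.48, p₀ = 0.4. z = (p̂ - p₀)/√(p₀(1-p₀)/n) = 3.651. Critical: ±1.645. Reject H₀.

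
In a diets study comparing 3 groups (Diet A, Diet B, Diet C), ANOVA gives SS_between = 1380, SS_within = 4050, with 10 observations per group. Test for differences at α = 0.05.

df_between = 2, df_within = 27. F = MS_between/MS_within = 690.0/150.0 = 4.6. F_crit ≈ 3.354. Reject H₀. At least one mean differs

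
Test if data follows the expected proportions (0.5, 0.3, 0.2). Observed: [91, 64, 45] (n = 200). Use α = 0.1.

Expected: [100.0, 60.0, 40.0]. χ² = 1.702. df = 2, critical = 4.605. Fail to reject H₀.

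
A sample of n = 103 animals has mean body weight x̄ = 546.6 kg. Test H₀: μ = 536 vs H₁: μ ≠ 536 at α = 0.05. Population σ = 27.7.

z = (x̄ - μ₀)/(σ/√n) = (546.6 - 536)/(27.7/√103) = 3.884. Critical value: ±1.96. Since |3.884| > 1.96, Reject H₀.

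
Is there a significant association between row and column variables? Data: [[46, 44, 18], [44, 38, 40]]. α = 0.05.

χ² = 8.006. df = 2, critical = 5.991. Reject H₀. Variables are dependent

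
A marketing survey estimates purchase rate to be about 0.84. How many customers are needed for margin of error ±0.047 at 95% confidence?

n = z²p(1-p)/E² = 1.96²×0.84×0.16/0.047² = 233.7 → n = 234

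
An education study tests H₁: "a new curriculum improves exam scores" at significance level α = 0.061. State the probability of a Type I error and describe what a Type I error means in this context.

P(Type I error) = α = 0.061. A Type I error is rejecting H₀ when H₀ is actually true (false positive) — here, concluding that a new curriculum improves exam scores when in fact this is not the case. Consequence: adopting a curriculum that gives no real benefit — disruption for nothing.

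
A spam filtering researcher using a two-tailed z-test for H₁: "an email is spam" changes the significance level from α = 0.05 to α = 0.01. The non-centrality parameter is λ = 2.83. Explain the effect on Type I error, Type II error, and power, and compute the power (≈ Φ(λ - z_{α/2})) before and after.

Decreasing α from 0.05 to 0.01:
• Type I error rate decreases (α is the Type I rate by definition).
• Critical value moves from z_{α/2} = 1.96 to 2.576, so power = Φ(λ - z_{α/2}) goes from Φ(2.83 - 1.96) = 0.808 to Φ(2.83 - 2.576) = 0.6.
• Type II error rate β = 1 - power therefore increases (0.192 → 0.4).
Appropriate when false positives are costly — here, a legitimate email is sent to the spam folder and the user misses it.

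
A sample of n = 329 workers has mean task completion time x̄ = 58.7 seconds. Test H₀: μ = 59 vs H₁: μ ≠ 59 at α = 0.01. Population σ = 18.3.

z = (x̄ - μ₀)/(σ/√n) = (58.7 - 59)/(18.3/√329) = -0.297. Critical value: ±2.576. Since |-0.297| ≤ 2.576, Fail to reject H₀.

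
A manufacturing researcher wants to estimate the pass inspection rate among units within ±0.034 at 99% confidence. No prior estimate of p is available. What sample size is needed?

Conservative approach: use p = 0.5 (maximizes p(1-p) = 0.25). n = z²(0.25)/E² = 2.576²×0.25/0.034² = 1435.1 → n = 1436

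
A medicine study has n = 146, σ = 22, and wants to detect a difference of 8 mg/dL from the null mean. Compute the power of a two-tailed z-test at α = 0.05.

SE = σ/√n = 22/√146 = 1.821. Non-centrality λ = d/SE = 8/1.821 = 4.394. Power ≈ Φ(λ - z_{α/2}) = Φ(4.394 - 1.96) = Φ(2.434) = 0.993.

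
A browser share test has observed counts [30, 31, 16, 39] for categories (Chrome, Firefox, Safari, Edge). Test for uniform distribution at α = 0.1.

Expected = 29 each. χ² = Σ(O-E)²/E = 9.448. df = 3, critical value = 6.251. Reject H₀.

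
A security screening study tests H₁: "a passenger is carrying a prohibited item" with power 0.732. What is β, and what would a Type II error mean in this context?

β = 1 - power = 1 - 0.732 = 0.268. A Type II error is failing to reject H₀ when H₀ is false (false negative) — here, failing to conclude that a passenger is carrying a prohibited item when in fact it is true. Consequence: letting a prohibited item through — security breach.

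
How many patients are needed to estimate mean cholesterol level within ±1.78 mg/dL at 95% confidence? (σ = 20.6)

n = (z*σ/E)² = (1.96×20.6/1.78)² = 514.5 → n = 515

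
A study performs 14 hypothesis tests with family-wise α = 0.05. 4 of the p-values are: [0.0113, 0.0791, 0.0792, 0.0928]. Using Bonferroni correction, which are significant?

Bonferroni α = 0.05/14 = 0.00357. None of the given p-values are significant.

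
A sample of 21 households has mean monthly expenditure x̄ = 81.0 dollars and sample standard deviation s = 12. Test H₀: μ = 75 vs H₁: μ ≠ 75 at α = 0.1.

t = (x̄ - μ₀)/(s/√n) = (81.0 - 75)/(12/√21) = 2.291. df = 20, critical t = ±1.725. Reject H₀.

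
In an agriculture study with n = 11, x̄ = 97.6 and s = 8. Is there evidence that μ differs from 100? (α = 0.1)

t = (x̄ - μ₀)/(s/√n) = (97.6 - 100)/(8/√11) = -0.995. df = 10, critical t = ±1.812. Fail to reject H₀.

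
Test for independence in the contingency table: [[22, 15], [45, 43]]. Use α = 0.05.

χ² = 0.726. df = 1, critical = 3.841. Fail to reject H₀. No evidence of dependence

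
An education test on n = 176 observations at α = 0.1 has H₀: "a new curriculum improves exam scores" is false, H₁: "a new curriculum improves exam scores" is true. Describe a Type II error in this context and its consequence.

Type II error: failing to reject H₀ when it is false — concluding that a new curriculum improves exam scores is not supported when in fact it is. Consequence: keeping the old curriculum when the new one would have helped students.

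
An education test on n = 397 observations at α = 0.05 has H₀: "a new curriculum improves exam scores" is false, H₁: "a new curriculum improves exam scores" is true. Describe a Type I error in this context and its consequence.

Type I error: rejecting H₀ when it is true — concluding that a new curriculum improves exam scores when in fact it is not. Consequence: adopting a curriculum that gives no real benefit — disruption for nothing.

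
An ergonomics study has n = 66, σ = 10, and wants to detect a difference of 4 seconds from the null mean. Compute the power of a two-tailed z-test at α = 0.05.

SE = σ/√n = 10/√66 = 1.231. Non-centrality λ = d/SE = 4/1.231 = 3.25. Power ≈ Φ(λ - z_{α/2}) = Φ(3.25 - 1.96) = Φ(1.29) = 0.901.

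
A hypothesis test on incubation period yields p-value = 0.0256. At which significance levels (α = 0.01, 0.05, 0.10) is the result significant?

p = 0.0256. Significant at: α = 0.05, 0.1.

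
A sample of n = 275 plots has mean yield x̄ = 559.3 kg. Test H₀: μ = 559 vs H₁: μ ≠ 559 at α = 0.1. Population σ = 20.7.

z = (x̄ - μ₀)/(σ/√n) = (559.3 - 559)/(20.7/√275) = 0.24. Critical value: ±1.645. Since |0.24| ≤ 1.645, Fail to reject H₀.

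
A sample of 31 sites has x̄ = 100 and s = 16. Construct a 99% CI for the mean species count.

CI = x̄ ± t*(s/√n) = 100 ± 2.75(16/√31) = (92.1, 107.9)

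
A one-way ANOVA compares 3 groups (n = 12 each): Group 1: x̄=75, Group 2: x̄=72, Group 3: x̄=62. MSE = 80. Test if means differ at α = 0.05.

Grand mean = 69.67. SS_between = 1112.0, MS_between = 556.0. F = 6.95, F_crit ≈ 3.285. Reject H₀.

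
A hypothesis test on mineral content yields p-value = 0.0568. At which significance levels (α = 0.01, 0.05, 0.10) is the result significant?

p = 0.0568. Significant at: α = 0.1.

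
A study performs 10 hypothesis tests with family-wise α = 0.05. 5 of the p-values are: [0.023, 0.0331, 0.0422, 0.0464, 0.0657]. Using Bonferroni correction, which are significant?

Bonferroni α = 0.05/10 = 0.005. None of the given p-values are significant.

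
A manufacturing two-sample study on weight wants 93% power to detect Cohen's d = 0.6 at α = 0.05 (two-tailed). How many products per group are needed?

z_{α/2} = 1.96, z_β = Φ⁻¹(0.93) = 1.476. For medium effect (d = 0.6): n per group = 2(z_{α/2} + z_β)²/d² = 2(1.96 + 1.476)²/0.6² = 65.6 → 66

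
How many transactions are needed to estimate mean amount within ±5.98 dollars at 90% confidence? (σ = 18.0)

n = (z*σ/E)² = (1.645×18.0/5.98)² = 24.5 → n = 25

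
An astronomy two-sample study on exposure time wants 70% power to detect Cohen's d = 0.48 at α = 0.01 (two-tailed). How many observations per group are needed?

z_{α/2} = 2.576, z_β = Φ⁻¹(0.7) = 0.524. For small effect (d = 0.48): n per group = 2(z_{α/2} + z_β)²/d² = 2(2.576 + 0.524)²/0.48² = 83.4 → 84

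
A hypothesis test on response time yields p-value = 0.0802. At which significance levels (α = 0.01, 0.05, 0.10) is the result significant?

p = 0.0802. Significant at: α = 0.1.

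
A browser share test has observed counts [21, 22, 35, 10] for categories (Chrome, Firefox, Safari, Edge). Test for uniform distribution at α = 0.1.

Expected = 22 each. χ² = Σ(O-E)²/E = 14.273. df = 3, critical value = 6.251. Reject H₀.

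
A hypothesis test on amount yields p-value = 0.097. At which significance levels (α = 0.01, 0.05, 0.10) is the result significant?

p = 0.097. Significant at: α = 0.1.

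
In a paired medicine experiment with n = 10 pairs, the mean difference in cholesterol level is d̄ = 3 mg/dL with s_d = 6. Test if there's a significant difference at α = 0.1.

t = d̄/(s_d/√n) = 3/(6/√10) = 1.581. df = 9, critical t = ±1.833. Fail to reject H₀.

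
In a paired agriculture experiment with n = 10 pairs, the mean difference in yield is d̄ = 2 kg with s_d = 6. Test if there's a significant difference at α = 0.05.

t = d̄/(s_d/√n) = 2/(6/√10) = 1.054. df = 9, critical t = ±2.262. Fail to reject H₀.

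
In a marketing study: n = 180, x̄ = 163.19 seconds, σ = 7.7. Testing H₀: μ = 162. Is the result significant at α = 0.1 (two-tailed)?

z = (163.19 - 162)/(7.7/√180) = 2.073. Since |z| > 1.645, significant at α = 0.1.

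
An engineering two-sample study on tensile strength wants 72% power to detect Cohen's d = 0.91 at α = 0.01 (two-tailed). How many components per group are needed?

z_{α/2} = 2.576, z_β = Φ⁻¹(0.72) = 0.583. For large effect (d = 0.91): n per group = 2(z_{α/2} + z_β)²/d² = 2(2.576 + 0.583)²/0.91² = 24.1 → 25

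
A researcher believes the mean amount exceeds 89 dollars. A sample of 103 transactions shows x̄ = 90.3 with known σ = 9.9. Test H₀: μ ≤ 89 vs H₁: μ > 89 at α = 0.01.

z = 1.333. Critical value: 2.33. Fail to reject H₀.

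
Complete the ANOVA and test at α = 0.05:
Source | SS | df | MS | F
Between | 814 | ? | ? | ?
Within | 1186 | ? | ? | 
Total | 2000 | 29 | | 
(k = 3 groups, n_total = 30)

df_between = 2, df_within = 27. MS_between = 407.0, MS_within = 43.93. F = 9.266, F_crit ≈ 3.354. Reject H₀.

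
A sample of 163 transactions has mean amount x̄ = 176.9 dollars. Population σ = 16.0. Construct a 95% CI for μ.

CI = x̄ ± z*(σ/√n) = 176.9 ± 1.96(16.0/√163) = 176.9 ± 2.46 = (174.44, 179.36)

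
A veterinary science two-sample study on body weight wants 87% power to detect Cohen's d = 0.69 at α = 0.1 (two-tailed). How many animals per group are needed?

z_{α/2} = 1.645, z_β = Φ⁻¹(0.87) = 1.126. For medium effect (d = 0.69): n per group = 2(z_{α/2} + z_β)²/d² = 2(1.645 + 1.126)²/0.69² = 32.3 → 33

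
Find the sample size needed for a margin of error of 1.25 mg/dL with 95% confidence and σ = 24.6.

n = (z*σ/E)² = (1.96×24.6/1.25)² = 1487.9 → n = 1488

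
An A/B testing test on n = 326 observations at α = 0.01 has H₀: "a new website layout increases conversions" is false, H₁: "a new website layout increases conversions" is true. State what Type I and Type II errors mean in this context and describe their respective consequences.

Type I (false positive): concluding that a new website layout increases conversions when it is not — rolling out a layout that doesn't actually help — wasted engineering effort. Type II (false negative): failing to conclude that a new website layout increases conversions when it is — discarding a layout that would have improved conversions — lost revenue. Which is costlier depends on domain priorities and is a judgement call rather than a statistical fact.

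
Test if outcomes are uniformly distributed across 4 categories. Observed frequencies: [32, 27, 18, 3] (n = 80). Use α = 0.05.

Expected = 20 each. χ² = Σ(O-E)²/E = 24.3. df = 3, critical value = 7.815. Reject H₀.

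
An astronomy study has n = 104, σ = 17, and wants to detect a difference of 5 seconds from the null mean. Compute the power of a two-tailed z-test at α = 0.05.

SE = σ/√n = 17/√104 = 1.667. Non-centrality λ = d/SE = 5/1.667 = 2.999. Power ≈ Φ(λ - z_{α/2}) = Φ(2.999 - 1.96) = Φ(1.039) = 0.851.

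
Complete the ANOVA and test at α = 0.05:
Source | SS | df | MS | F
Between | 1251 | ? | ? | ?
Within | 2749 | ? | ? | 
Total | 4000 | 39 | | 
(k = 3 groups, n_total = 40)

df_between = 2, df_within = 37. MS_between = 625.5, MS_within = 74.3. F = 8.419, F_crit ≈ 3.252. Reject H₀.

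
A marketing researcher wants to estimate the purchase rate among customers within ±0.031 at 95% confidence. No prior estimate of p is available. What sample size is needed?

Conservative approach: use p = 0.5 (maximizes p(1-p) = 0.25). n = z²(0.25)/E² = 1.96²×0.25/0.031² = 999.4 → n = 1000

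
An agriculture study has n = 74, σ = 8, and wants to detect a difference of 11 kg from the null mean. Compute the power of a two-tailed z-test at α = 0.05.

SE = σ/√n = 8/√74 = 0.93. Non-centrality λ = d/SE = 11/0.93 = 11.828. Power ≈ Φ(λ - z_{α/2}) = Φ(11.828 - 1.96) = Φ(9.868) = 1.0.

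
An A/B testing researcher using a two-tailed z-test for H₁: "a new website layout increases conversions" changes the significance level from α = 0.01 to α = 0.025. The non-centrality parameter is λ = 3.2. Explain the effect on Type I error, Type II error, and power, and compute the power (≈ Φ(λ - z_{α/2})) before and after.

Increasing α from 0.01 to 0.025:
• Type I error rate increases (α is the Type I rate by definition).
• Critical value moves from z_{α/2} = 2.576 to 2.241, so power = Φ(λ - z_{α/2}) goes from Φ(3.2 - 2.576) = 0.734 to Φ(3.2 - 2.241) = 0.831.
• Type II error rate β = 1 - power therefore decreases (0.266 → 0.169).
Appropriate when false negatives are costly — here, discarding a layout that would have improved conversions — lost revenue.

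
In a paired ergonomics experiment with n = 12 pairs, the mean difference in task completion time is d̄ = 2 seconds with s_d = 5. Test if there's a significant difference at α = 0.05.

t = d̄/(s_d/√n) = 2/(5/√12) = 1.386. df = 11, critical t = ±2.201. Fail to reject H₀.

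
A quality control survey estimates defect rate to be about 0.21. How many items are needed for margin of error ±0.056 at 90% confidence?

n = z²p(1-p)/E² = 1.645²×0.21×0.79/0.056² = 143.2 → n = 144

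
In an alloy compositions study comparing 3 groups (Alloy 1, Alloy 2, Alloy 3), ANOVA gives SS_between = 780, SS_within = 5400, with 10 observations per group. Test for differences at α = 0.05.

df_between = 2, df_within = 27. F = MS_between/MS_within = 390.0/200.0 = 1.95. F_crit ≈ 3.354. Fail to reject H₀.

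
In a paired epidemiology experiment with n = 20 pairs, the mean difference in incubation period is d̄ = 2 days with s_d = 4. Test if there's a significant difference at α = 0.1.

t = d̄/(s_d/√n) = 2/(4/√20) = 2.236. df = 19, critical t = ±1.729. Reject H₀.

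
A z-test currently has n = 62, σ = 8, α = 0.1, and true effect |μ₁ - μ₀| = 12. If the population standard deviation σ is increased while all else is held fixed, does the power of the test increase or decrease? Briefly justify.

Power decreases: a larger σ inflates the standard error σ/√n, pulling the sampling distribution under H₁ back toward the critical value.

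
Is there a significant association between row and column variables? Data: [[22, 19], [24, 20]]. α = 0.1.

χ² = 0.007. df = 1, critical = 2.706. Fail to reject H₀. No evidence of dependence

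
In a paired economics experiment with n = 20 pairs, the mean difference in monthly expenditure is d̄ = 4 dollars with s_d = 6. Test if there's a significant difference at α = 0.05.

t = d̄/(s_d/√n) = 4/(6/√20) = 2.981. df = 19, critical t = ±2.093. Reject H₀.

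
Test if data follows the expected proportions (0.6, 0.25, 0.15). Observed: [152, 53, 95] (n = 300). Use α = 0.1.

Expected: [180.0, 75.0, 45.0]. χ² = 66.364. df = 2, critical = 4.605. Reject H₀.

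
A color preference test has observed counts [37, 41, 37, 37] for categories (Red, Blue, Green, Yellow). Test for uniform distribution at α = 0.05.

Expected = 38 each. χ² = Σ(O-E)²/E = 0.316. df = 3, critical value = 7.815. Fail to reject H₀.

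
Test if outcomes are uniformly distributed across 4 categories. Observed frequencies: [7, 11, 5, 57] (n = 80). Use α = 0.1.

Expected = 20 each. χ² = Σ(O-E)²/E = 92.2. df = 3, critical value = 6.251. Reject H₀.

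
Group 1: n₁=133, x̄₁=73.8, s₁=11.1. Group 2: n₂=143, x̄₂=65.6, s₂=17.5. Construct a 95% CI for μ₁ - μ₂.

Difference = 8.2. SE = √(11.1²/133 + 17.5²/143) = 1.752. CI = (4.77, 11.63)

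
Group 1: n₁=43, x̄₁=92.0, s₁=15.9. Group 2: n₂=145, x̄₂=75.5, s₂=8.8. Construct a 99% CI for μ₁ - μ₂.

Difference = 16.5. SE = √(15.9²/43 + 8.8²/145) = 2.532. CI = (9.98, 23.02)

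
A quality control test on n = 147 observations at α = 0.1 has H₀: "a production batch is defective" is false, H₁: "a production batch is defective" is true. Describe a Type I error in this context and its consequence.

Type I error: rejecting H₀ when it is true — concluding that a production batch is defective when in fact it is not. Consequence: scrapping a good batch — wasted material and cost for no reason.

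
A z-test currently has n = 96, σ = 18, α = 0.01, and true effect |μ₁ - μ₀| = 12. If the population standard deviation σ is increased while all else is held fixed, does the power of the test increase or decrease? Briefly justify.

Power decreases: a larger σ inflates the standard error σ/√n, pulling the sampling distribution under H₁ back toward the critical value.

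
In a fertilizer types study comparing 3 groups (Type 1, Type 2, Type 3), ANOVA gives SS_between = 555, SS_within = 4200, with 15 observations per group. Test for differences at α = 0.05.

df_between = 2, df_within = 42. F = MS_between/MS_within = 277.5/100.0 = 2.775. F_crit ≈ 3.22. Fail to reject H₀.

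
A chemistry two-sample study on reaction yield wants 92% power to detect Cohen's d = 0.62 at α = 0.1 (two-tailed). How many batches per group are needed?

z_{α/2} = 1.645, z_β = Φ⁻¹(0.92) = 1.405. For medium effect (d = 0.62): n per group = 2(z_{α/2} + z_β)²/d² = 2(1.645 + 1.405)²/0.62² = 48.4 → 49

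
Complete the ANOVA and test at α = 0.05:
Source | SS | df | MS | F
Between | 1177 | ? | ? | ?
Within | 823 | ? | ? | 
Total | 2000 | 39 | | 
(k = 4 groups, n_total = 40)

df_between = 3, df_within = 36. MS_between = 392.33, MS_within = 22.86. F = 17.162, F_crit ≈ 2.866. Reject H₀.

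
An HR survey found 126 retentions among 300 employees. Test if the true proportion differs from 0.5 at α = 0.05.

p̂ = 0.42, p₀ = 0.5. z = (p̂ - p₀)/√(p₀(1-p₀)/n) = -2.771. Critical: ±1.96. Reject H₀.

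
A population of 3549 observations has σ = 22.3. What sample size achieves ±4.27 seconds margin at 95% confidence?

Without FPC: n₀ = (1.96×22.3/4.27)² = 104.777. With FPC: n = n₀N/(n₀+N-1) = 101.8 → n = 102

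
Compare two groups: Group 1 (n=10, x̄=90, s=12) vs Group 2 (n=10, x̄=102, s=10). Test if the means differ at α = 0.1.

Pooled sp = 11.05. t = -2.429, df = 18. Critical t = ±1.734. Reject H₀.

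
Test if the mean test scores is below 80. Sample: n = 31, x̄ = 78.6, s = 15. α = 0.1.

t = (78.6 - 80)/(15/√31) = -0.52, df = 30. Critical t = -1.31. Fail to reject H₀.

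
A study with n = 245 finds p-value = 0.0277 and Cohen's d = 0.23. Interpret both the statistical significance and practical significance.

Statistically significant (p = 0.0277 < 0.05). Cohen's d = 0.23 indicates a small effect size. Both statistical and practical significance should be considered.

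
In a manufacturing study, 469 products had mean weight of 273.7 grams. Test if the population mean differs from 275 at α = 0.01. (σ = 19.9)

z = (x̄ - μ₀)/(σ/√n) = (273.7 - 275)/(19.9/√469) = -1.415. Critical value: ±2.576. Since |-1.415| ≤ 2.576, Fail to reject H₀.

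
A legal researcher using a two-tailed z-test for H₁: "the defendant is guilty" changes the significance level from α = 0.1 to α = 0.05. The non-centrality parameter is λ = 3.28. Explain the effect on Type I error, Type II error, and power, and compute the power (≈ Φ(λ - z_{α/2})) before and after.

Decreasing α from 0.1 to 0.05:
• Type I error rate decreases (α is the Type I rate by definition).
• Critical value moves from z_{α/2} = 1.645 to 1.96, so power = Φ(λ - z_{α/2}) goes from Φ(3.28 - 1.645) = 0.949 to Φ(3.28 - 1.96) = 0.907.
• Type II error rate β = 1 - power therefore increases (0.051 → 0.093).
Appropriate when false positives are costly — here, convicting an innocent person.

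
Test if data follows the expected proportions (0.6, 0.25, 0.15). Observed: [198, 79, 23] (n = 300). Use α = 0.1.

Expected: [180.0, 75.0, 45.0]. χ² = 12.769. df = 2, critical = 4.605. Reject H₀.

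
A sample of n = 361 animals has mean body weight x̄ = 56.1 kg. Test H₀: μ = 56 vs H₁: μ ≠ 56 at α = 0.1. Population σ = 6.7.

z = (x̄ - μ₀)/(σ/√n) = (56.1 - 56)/(6.7/√361) = 0.284. Critical value: ±1.645. Since |0.284| ≤ 1.645, Fail to reject H₀.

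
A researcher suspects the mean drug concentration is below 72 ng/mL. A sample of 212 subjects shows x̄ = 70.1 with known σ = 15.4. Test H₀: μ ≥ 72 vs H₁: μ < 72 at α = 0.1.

z = -1.796. Critical value: -1.28. Reject H₀.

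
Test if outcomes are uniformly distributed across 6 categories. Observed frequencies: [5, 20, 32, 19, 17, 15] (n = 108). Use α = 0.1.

Expected = 18 each. χ² = Σ(O-E)²/E = 21.111. df = 5, critical value = 9.236. Reject H₀.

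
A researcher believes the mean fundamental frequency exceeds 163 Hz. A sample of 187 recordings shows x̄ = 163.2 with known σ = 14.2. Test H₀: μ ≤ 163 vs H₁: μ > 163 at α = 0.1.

z = 0.193. Critical value: 1.28. Fail to reject H₀.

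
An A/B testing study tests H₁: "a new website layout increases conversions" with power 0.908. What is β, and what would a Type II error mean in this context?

β = 1 - power = 1 - 0.908 = 0.092. A Type II error is failing to reject H₀ when H₀ is false (false negative) — here, failing to conclude that a new website layout increases conversions when in fact it is true. Consequence: discarding a layout that would have improved conversions — lost revenue.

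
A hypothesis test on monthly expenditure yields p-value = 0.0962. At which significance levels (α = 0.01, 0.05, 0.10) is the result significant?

p = 0.0962. Significant at: α = 0.1.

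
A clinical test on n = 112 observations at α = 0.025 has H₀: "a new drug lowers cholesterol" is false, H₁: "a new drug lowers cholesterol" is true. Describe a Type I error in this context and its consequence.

Type I error: rejecting H₀ when it is true — concluding that a new drug lowers cholesterol when in fact it is not. Consequence: approving an ineffective drug — patients take a useless medication and may skip effective alternatives.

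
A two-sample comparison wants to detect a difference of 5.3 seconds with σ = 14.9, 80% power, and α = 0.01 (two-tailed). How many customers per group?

n per group = 2(z_α/2 + z_β)²σ²/d² = 2×(2.576 + 0.84)²×14.9²/5.3² = 184.5 → n = 185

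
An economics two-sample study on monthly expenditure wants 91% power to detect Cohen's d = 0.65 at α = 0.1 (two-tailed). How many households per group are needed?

z_{α/2} = 1.645, z_β = Φ⁻¹(0.91) = 1.341. For medium effect (d = 0.65): n per group = 2(z_{α/2} + z_β)²/d² = 2(1.645 + 1.341)²/0.65² = 42.2 → 43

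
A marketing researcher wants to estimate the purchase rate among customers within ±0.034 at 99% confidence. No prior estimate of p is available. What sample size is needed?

Conservative approach: use p = 0.5 (maximizes p(1-p) = 0.25). n = z²(0.25)/E² = 2.576²×0.25/0.034² = 1435.1 → n = 1436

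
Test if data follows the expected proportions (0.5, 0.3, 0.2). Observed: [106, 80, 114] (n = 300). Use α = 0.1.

Expected: [150.0, 90.0, 60.0]. χ² = 62.618. df = 2, critical = 4.605. Reject H₀.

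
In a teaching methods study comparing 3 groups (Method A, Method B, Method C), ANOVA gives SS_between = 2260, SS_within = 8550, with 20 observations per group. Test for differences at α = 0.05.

df_between = 2, df_within = 57. F = MS_between/MS_within = 1130.0/150.0 = 7.533. F_crit ≈ 3.159. Reject H₀. At least one mean differs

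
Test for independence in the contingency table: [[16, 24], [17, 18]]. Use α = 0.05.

χ² = 0.557. df = 1, critical = 3.841. Fail to reject H₀. No evidence of dependence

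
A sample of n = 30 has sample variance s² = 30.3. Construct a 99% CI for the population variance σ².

df = 29. χ²_{0.005} = 52.336, χ²_{0.995} = 13.121. CI for σ² = ((n-1)s²/χ²_{α/2}, (n-1)s²/χ²_{1-α/2}) = (29·30.3/52.336, 29·30.3/13.121) = (16.79, 66.97)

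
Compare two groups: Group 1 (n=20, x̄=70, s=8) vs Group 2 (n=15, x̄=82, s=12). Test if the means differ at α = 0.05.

Pooled sp = 9.9. t = -3.55, df = 33. Critical t = ±2.035. Reject H₀.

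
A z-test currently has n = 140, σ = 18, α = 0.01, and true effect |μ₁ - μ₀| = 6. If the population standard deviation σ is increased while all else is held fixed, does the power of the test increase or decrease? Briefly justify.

Power decreases: a larger σ inflates the standard error σ/√n, pulling the sampling distribution under H₁ back toward the critical value.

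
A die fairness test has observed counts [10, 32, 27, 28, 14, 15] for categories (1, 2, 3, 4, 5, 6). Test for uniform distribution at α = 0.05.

Expected = 21 each. χ² = Σ(O-E)²/E = 19.619. df = 5, critical value = 11.07. Reject H₀.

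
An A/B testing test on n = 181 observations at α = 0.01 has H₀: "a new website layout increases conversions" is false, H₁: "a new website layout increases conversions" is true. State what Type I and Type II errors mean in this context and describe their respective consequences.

Type I (false positive): concluding that a new website layout increases conversions when it is not — rolling out a layout that doesn't actually help — wasted engineering effort. Type II (false negative): failing to conclude that a new website layout increases conversions when it is — discarding a layout that would have improved conversions — lost revenue. Which is costlier depends on domain priorities and is a judgement call rather than a statistical fact.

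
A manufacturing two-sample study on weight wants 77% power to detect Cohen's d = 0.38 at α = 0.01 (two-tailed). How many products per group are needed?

z_{α/2} = 2.576, z_β = Φ⁻¹(0.77) = 0.739. For small effect (d = 0.38): n per group = 2(z_{α/2} + z_β)²/d² = 2(2.576 + 0.739)²/0.38² = 152.2 → 153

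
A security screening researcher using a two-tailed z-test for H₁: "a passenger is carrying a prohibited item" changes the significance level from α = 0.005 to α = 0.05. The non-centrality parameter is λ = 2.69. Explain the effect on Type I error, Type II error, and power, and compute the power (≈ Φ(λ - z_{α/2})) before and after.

Increasing α from 0.005 to 0.05:
• Type I error rate increases (α is the Type I rate by definition).
• Critical value moves from z_{α/2} = 2.807 to 1.96, so power = Φ(λ - z_{α/2}) goes from Φ(2.69 - 2.807) = 0.453 to Φ(2.69 - 1.96) = 0.767.
• Type II error rate β = 1 - power therefore decreases (0.547 → 0.233).
Appropriate when false negatives are costly — here, letting a prohibited item through — security breach.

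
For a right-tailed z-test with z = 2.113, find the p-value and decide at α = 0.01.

p = P(Z > 2.113) = 1 - Φ(2.113) ≈ 0.0173. Since p ≥ 0.01, fail to reject H₀ (not significant) at α = 0.01.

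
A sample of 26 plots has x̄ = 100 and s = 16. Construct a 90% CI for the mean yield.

CI = x̄ ± t*(s/√n) = 100 ± 1.708(16/√26) = (94.64, 105.36)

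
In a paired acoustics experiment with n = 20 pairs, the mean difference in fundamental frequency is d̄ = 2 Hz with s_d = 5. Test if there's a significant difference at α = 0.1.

t = d̄/(s_d/√n) = 2/(5/√20) = 1.789. df = 19, critical t = ±1.729. Reject H₀.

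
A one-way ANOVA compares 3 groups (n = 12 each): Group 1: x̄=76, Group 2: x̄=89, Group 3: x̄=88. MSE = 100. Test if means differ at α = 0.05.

Grand mean = 84.33. SS_between = 1256.0, MS_between = 628.0. F = 6.28, F_crit ≈ 3.285. Reject H₀.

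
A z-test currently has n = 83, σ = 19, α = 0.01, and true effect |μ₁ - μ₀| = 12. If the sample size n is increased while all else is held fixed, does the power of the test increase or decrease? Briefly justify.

Power increases: a larger n shrinks the standard error σ/√n, moving the sampling distribution under H₁ further from the critical value.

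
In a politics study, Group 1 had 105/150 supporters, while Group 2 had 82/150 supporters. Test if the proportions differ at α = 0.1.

p̂₁ = 0.7, p̂₂ = 0.547, pooled p̂ = 0.623. z = 2.74. Critical: ±1.645. Reject H₀.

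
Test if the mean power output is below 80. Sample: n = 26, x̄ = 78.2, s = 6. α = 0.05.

t = (78.2 - 80)/(6/√26) = -1.53, df = 25. Critical t = -1.708. Fail to reject H₀.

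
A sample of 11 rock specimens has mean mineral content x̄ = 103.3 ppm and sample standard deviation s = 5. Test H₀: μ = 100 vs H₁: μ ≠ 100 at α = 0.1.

t = (x̄ - μ₀)/(s/√n) = (103.3 - 100)/(5/√11) = 2.189. df = 10, critical t = ±1.812. Reject H₀.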